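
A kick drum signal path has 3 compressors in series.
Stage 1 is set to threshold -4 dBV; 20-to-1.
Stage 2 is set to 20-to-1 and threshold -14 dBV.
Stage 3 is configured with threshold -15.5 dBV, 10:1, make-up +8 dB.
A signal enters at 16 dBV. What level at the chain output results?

-7.295 dBV

Stage 1: 20 dB above -4 dBV, reduced 20:1 to 1 dB above → -3 dBV.
Stage 2: overshoot 11 dB → 11/20 = 0.55 dB → -13.45 dBV.
Stage 3: 2.05 dB above -15.5 dBV, reduced 10:1 to 0.205 dB above → -15.295 dBV; +8 dB make-up → -7.295 dBV.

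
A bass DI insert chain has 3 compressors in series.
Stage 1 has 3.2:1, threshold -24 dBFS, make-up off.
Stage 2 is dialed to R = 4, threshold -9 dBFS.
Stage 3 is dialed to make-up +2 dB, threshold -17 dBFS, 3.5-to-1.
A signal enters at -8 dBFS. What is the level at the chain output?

Stage 1: overshoot 16 dB → 16/3.2 = 5 dB → -19 dBFS.
Stage 2: -19 dBFS ≤ -9 dBFS, so stage 2 doesn't engage; output -19 dBFS.
Stage 3: -19 dBFS ≤ -17 dBFS, so stage 3 doesn't engage; make-up brings it to -17 dBFS.

-17 dBFS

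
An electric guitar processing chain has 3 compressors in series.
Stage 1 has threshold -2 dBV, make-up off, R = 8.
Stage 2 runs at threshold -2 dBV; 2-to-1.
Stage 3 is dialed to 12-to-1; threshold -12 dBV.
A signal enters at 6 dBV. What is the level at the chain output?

-11.125 dBV

Stage 1: 6 dBV is 8 dB over -2 dBV; at 8:1 that becomes 1 dB over, giving -1 dBV.
Stage 2: 1 dB above -2 dBV, reduced 2:1 to 0.5 dB above → -1.5 dBV.
Stage 3: -1.5 dBV is 10.5 dB over -12 dBV; at 12:1 that becomes 0.875 dB over, giving -11.125 dBV.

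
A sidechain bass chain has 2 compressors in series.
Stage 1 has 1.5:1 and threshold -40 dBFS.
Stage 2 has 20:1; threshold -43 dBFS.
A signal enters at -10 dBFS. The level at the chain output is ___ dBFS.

Stage 1: overshoot 30 dB → 30/1.5 = 20 dB → -20 dBFS.
Stage 2: -20 dBFS is 23 dB over -43 dBFS; at 20:1 that becomes 1.15 dB over, giving -41.85 dBFS.

-41.85 dBFS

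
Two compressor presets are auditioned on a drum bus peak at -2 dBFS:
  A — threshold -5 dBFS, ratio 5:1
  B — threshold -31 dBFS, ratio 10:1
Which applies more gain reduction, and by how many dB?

B, by 23.7 dB

A: 3 dB over, compressed to 0.6 dB over, so 2.4 dB of GR.
B: 29 dB over, compressed to 2.9 dB over, so 26.1 dB of GR.
Difference: 23.7 dB in favour of B.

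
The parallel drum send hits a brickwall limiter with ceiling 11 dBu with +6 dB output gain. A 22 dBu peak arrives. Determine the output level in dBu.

17 dBu

The limiter clamps the peak to its 11 dBu ceiling.
Output gain then adds 6 dB: 11 + 6 = 17 dBu.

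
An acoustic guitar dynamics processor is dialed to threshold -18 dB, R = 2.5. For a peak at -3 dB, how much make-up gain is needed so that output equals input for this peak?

9 dB

Without make-up, output = threshold + overshoot/2.5 = -18 + 6 = -12 dB.
Gap to target: 9 dB.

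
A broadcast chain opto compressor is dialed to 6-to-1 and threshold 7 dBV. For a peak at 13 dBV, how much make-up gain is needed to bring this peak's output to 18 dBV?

10 dB

Overshoot 6 dB → 6/6 = 1 dB after compression, so the compressed level is 7 + 1 = 8 dBV.
Make-up = target − compressed = 18 − 8 = 10 dB.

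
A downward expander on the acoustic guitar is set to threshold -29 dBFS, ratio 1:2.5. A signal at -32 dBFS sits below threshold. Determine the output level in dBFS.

The input is 3 dB below the -29 dBFS threshold.
A 1:2.5 expander multiplies undershoot by 2.5: 3 × 2.5 = 7.5 dB below threshold.
Output = -29 − 7.5 = -36.5 dBFS.

-36.5 dBFS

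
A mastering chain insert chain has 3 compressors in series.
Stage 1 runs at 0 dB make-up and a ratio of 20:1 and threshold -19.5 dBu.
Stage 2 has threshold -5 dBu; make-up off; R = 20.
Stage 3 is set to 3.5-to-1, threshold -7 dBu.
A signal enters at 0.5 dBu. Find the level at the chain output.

Stage 1: 20 dB above -19.5 dBu, reduced 20:1 to 1 dB above → -18.5 dBu.
Stage 2: below threshold (-18.5 ≤ -5); passes unchanged; output -18.5 dBu.
Stage 3: -18.5 dBu ≤ -7 dBu, so stage 3 doesn't engage; output -18.5 dBu.

-18.5 dBu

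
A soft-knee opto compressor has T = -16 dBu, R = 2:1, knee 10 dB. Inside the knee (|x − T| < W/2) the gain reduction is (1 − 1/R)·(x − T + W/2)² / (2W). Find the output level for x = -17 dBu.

-17.4 dBu

x − T + W/2 = -17 − (-16) + 5 = 4.
GR = (1 − 1/2) × 4² / 20 = 0.5 × 16 / 20 = 0.4 dB.
Output = -17 − 0.4 = -17.4 dBu.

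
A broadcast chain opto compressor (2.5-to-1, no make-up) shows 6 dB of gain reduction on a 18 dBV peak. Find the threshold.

8 dBV

Gain reduction = 18 − 12 = 6 dB; output overshoot = GR / (R − 1) = 6 / 1.5 = 4 dB.
Threshold = output − output overshoot = 12 − 4 = 8 dBV.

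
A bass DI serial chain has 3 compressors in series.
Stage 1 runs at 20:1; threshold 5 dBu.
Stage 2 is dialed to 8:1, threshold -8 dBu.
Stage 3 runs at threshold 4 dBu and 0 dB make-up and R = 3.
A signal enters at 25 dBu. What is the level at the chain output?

Stage 1: 20 dB above 5 dBu, reduced 20:1 to 1 dB above → 6 dBu.
Stage 2: overshoot 14 dB → 14/8 = 1.75 dB → -6.25 dBu.
Stage 3: -6.25 dBu ≤ 4 dBu, so stage 3 doesn't engage; output -6.25 dBu.

-6.25 dBu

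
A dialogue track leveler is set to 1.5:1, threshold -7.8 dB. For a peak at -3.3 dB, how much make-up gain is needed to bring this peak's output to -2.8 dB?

2 dB

Without make-up, output = threshold + overshoot/1.5 = -7.8 + 3 = -4.8 dB.
Gap to target: 2 dB.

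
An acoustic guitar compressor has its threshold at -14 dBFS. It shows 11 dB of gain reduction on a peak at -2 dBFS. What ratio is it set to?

Input overshoot = -2 − (-14) = 12 dB.
Output overshoot = 12 − 11 = 1 dB.
Ratio = input overshoot / output overshoot = 12 / 1 = 12.

12:1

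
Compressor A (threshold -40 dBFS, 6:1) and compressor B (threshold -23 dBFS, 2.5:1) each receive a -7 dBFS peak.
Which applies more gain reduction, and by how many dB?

A, by 17.9 dB

A: 33 dB over, compressed to 5.5 dB over, so 27.5 dB of GR.
B: 16 dB over, compressed to 6.4 dB over, so 9.6 dB of GR.
A applies 17.9 dB more gain reduction.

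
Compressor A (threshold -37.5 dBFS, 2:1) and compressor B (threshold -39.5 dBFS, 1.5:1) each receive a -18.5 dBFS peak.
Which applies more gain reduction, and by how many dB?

A: 19 dB over, compressed to 9.5 dB over, so 9.5 dB of GR.
B: 21 dB over, compressed to 14 dB over, so 7 dB of GR.
Difference: 2.5 dB in favour of A.

A, by 2.5 dB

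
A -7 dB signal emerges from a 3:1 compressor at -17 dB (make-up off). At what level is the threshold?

Gain reduction = -7 − (-17) = 10 dB; output overshoot = GR / (R − 1) = 10 / 2 = 5 dB.
Threshold = output − output overshoot = -17 − 5 = -22 dB.

-22 dB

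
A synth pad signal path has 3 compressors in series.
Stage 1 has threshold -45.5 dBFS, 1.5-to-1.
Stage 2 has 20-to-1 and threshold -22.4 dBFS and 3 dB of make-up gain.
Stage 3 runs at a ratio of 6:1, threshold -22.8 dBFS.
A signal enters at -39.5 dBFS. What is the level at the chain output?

-38.5 dBFS

Stage 1: 6 dB above -45.5 dBFS, reduced 1.5:1 to 4 dB above → -41.5 dBFS.
Stage 2: -41.5 dBFS is at or below the -22.4 dBFS threshold — no compression; make-up brings it to -38.5 dBFS.
Stage 3: -38.5 dBFS ≤ -22.8 dBFS, so stage 3 doesn't engage; output -38.5 dBFS.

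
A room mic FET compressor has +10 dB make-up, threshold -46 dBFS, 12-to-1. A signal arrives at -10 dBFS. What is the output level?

The input is 36 dB above the -46 dBFS threshold.
At 12:1 the overshoot is divided by 12, leaving 3 dB above threshold.
That puts the output at -43 dBFS; make-up adds 10 dB, giving -33 dBFS.

-33 dBFS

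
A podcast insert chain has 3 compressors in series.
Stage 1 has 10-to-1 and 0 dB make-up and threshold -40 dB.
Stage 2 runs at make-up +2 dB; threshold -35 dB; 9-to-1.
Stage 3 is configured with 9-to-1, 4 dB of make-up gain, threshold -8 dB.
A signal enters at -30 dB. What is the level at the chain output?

-33 dB

Stage 1: 10 dB above -40 dB, reduced 10:1 to 1 dB above → -39 dB.
Stage 2: -39 dB ≤ -35 dB, so stage 2 doesn't engage; make-up brings it to -37 dB.
Stage 3: -37 dB is at or below the -8 dB threshold — no compression; make-up brings it to -33 dB.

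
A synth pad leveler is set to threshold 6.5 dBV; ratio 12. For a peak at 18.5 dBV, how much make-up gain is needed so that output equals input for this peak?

11 dB

The peak compresses to 6.5 + 12/12 = 7.5 dBV.
To reach 18.5 dBV requires 18.5 − 7.5 = 11 dB of make-up.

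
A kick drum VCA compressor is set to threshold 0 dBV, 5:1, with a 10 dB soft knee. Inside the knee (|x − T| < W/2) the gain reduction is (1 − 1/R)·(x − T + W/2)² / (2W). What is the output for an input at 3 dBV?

x − T + W/2 = 3 − 0 + 5 = 8.
GR = (1 − 1/5) × 8² / 20 = 0.8 × 64 / 20 = 2.56 dB.
Output = 3 − 2.56 = 0.44 dBV.

0.44 dBV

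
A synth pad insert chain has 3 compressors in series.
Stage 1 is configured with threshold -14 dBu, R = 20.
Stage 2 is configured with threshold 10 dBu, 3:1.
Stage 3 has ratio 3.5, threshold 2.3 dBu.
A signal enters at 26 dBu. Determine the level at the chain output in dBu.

-12 dBu

Stage 1: 40 dB above -14 dBu, reduced 20:1 to 2 dB above → -12 dBu.
Stage 2: -12 dBu is at or below the 10 dBu threshold — no compression; output -12 dBu.
Stage 3: below threshold (-12 ≤ 2.3); passes unchanged; output -12 dBu.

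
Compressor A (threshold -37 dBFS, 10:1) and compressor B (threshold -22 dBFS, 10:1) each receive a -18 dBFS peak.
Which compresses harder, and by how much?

A: overshoot 19 dB → output overshoot 1.9 dB → GR 17.1 dB.
B: overshoot 4 dB → output overshoot 0.4 dB → GR 3.6 dB.
A reduces 13.5 dB more.

A, by 13.5 dB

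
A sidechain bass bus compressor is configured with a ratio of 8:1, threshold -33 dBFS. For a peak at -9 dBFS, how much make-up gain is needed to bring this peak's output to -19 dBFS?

Overshoot 24 dB → 24/8 = 3 dB after compression, so the compressed level is -33 + 3 = -30 dBFS.
Make-up = target − compressed = -19 − (-30) = 11 dB.

11 dB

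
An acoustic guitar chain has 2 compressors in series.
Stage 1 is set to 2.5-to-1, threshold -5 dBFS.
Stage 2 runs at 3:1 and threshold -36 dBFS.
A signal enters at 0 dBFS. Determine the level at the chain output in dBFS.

-25 dBFS

Stage 1: 0 dBFS is 5 dB over -5 dBFS; at 2.5:1 that becomes 2 dB over, giving -3 dBFS.
Stage 2: overshoot 33 dB → 33/3 = 11 dB → -25 dBFS.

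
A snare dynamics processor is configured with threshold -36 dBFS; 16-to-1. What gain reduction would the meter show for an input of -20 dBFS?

The signal is 16 dB above threshold.
At 16:1, output sits 16/16 = 1 dB above threshold.
Gain reduction = 16 − 1 = 15 dB.

15 dB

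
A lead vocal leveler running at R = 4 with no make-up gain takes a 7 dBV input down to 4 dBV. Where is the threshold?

3 dBV

Gain reduction = 7 − 4 = 3 dB; output overshoot = GR / (R − 1) = 3 / 3 = 1 dB.
Threshold = output − output overshoot = 4 − 1 = 3 dBV.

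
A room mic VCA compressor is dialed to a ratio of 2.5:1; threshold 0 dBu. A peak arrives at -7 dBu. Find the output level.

-7 dBu

-7 dBu is 7 dB below the 0 dBu threshold, so no gain reduction is applied.
Output = input = -7 dBu.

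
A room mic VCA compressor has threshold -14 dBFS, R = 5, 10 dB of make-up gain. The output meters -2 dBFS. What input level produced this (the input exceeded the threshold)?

Remove make-up: -2 − 10 = -12 dBFS.
The compressed level sits -12 − (-14) = 2 dB over threshold.
Before 5:1 compression the overshoot was 2 × 5 = 10 dB, so input = -14 + 10 = -4 dBFS.

-4 dBFS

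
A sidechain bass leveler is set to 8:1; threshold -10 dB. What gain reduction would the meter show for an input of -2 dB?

7 dB

Overshoot = -2 − (-10) = 8 dB.
At 8:1, output sits 8/8 = 1 dB above threshold.
GR = overshoot in − overshoot out = 8 − 1 = 7 dB.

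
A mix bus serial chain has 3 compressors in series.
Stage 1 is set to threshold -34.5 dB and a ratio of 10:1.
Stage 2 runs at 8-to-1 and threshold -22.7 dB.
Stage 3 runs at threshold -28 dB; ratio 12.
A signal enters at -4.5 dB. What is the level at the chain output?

Stage 1: 30 dB above -34.5 dB, reduced 10:1 to 3 dB above → -31.5 dB.
Stage 2: -31.5 dB ≤ -22.7 dB, so stage 2 doesn't engage; output -31.5 dB.
Stage 3: below threshold (-31.5 ≤ -28); passes unchanged; output -31.5 dB.

-31.5 dB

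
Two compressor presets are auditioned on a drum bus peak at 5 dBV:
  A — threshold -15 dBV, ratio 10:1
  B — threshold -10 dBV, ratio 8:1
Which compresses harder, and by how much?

A: 20 dB over, compressed to 2 dB over, so 18 dB of GR.
B: 15 dB over, compressed to 1.875 dB over, so 13.125 dB of GR.
A reduces 4.875 dB more.

A, by 4.875 dB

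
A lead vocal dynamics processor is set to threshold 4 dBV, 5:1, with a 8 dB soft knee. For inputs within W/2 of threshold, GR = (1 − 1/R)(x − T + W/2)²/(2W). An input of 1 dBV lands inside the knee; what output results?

0.95 dBV

x − T + W/2 = 1 − 4 + 4 = 1.
GR = (1 − 1/5) × 1² / 16 = 0.8 × 1 / 16 = 0.05 dB.
Output = 1 − 0.05 = 0.95 dBV.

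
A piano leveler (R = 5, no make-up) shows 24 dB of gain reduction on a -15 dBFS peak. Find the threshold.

-45 dBFS

Input is 30 dB above T (since output overshoot × R = input overshoot: (-39 − T)·5 = -15 − T gives T = -45 dBFS).
Check: -45 + (-15 − (-45))/5 = -45 + 6 = -39 dBFS. ✓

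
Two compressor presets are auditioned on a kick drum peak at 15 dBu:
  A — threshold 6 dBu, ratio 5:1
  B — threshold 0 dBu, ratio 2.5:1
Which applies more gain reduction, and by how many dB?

B, by 1.8 dB

A: 9 dB over, compressed to 1.8 dB over, so 7.2 dB of GR.
B: 15 dB over, compressed to 6 dB over, so 9 dB of GR.
B reduces 1.8 dB more.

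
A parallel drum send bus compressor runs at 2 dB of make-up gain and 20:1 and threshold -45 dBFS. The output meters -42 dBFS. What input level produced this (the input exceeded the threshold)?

-25 dBFS

Before make-up, the level was -42 − 2 = -44 dBFS.
That's 1 dB above the -45 dBFS threshold.
Input overshoot = R × output overshoot = 20 dB → input = -45 + 20 = -25 dBFS.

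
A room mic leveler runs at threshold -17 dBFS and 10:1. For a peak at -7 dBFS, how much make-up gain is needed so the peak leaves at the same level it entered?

Overshoot 10 dB → 10/10 = 1 dB after compression, so the compressed level is -17 + 1 = -16 dBFS.
Make-up = target − compressed = -7 − (-16) = 9 dB.

9 dB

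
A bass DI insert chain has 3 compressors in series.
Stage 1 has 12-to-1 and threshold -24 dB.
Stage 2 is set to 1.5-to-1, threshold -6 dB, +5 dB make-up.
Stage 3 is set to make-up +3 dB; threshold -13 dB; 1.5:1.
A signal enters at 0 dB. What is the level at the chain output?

-14 dB

Stage 1: overshoot 24 dB → 24/12 = 2 dB → -22 dB.
Stage 2: -22 dB is at or below the -6 dB threshold — no compression; make-up brings it to -17 dB.
Stage 3: -17 dB ≤ -13 dB, so stage 3 doesn't engage; make-up brings it to -14 dB.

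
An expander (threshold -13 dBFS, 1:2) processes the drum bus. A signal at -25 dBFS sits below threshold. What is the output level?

-37 dBFS

The input is 12 dB below the -13 dBFS threshold.
A 1:2 expander multiplies undershoot by 2: 12 × 2 = 24 dB below threshold.
Output = -13 − 24 = -37 dBFS.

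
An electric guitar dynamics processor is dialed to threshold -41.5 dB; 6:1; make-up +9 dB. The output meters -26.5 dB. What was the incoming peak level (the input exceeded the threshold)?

-5.5 dB

Remove make-up: -26.5 − 9 = -35.5 dB.
The compressed level sits -35.5 − (-41.5) = 6 dB over threshold.
Undo the ratio: input overshoot = 6 × 6 = 36 dB, giving input = -5.5 dB.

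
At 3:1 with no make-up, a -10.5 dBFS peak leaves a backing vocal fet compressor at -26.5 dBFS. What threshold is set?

-34.5 dBFS

Gain reduction = -10.5 − (-26.5) = 16 dB; output overshoot = GR / (R − 1) = 16 / 2 = 8 dB.
Threshold = output − output overshoot = -26.5 − 8 = -34.5 dBFS.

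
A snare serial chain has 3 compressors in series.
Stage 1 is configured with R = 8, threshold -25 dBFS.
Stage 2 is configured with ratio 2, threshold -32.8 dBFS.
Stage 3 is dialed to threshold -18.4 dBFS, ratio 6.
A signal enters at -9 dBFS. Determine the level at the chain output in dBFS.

-27.9 dBFS

Stage 1: overshoot 16 dB → 16/8 = 2 dB → -23 dBFS.
Stage 2: 9.8 dB above -32.8 dBFS, reduced 2:1 to 4.9 dB above → -27.9 dBFS.
Stage 3: -27.9 dBFS is at or below the -18.4 dBFS threshold — no compression; output -27.9 dBFS.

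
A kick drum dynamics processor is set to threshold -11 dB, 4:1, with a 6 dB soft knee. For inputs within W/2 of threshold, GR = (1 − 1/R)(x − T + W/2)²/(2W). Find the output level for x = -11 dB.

-11.5625 dB

x − T + W/2 = -11 − (-11) + 3 = 3.
GR = (1 − 1/4) × 3² / 12 = 0.75 × 9 / 12 = 0.5625 dB.
Output = -11 − 0.5625 = -11.5625 dB.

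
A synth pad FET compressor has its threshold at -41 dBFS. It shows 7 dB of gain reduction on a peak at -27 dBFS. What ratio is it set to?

2:1

Input overshoot = -27 − (-41) = 14 dB.
Output overshoot = 14 − 7 = 7 dB.
Ratio = input overshoot / output overshoot = 14 / 7 = 2.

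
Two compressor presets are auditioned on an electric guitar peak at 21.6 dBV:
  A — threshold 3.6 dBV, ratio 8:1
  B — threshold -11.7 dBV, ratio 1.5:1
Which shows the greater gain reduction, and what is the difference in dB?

A, by 4.65 dB

A: 18 dB over, compressed to 2.25 dB over, so 15.75 dB of GR.
B: 33.3 dB over, compressed to 22.2 dB over, so 11.1 dB of GR.
A applies 4.65 dB more gain reduction.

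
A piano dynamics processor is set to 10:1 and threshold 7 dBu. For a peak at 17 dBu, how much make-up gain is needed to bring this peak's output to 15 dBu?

7 dB

Overshoot 10 dB → 10/10 = 1 dB after compression, so the compressed level is 7 + 1 = 8 dBu.
Make-up = target − compressed = 15 − 8 = 7 dB.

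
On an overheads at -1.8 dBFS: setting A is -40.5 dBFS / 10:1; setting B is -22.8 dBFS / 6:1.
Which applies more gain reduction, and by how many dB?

A, by 17.33 dB

A: GR = 38.7 − 38.7/10 = 34.83 dB.
B: GR = 21 − 21/6 = 17.5 dB.
A reduces 17.33 dB more.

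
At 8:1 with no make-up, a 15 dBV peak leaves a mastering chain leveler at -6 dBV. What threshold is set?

Input is 24 dB above T (since output overshoot × R = input overshoot: (-6 − T)·8 = 15 − T gives T = -9 dBV).
Check: -9 + (15 − (-9))/8 = -9 + 3 = -6 dBV. ✓

-9 dBV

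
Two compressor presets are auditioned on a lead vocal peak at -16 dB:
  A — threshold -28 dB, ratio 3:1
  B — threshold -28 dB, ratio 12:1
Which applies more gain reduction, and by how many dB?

A: GR = 12 − 12/3 = 8 dB.
B: GR = 12 − 12/12 = 11 dB.
B applies 3 dB more gain reduction.

B, by 3 dB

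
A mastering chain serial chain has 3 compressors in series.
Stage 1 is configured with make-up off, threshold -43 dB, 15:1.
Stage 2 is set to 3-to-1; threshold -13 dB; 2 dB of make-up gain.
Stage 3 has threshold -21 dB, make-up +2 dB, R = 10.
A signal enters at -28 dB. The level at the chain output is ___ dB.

Stage 1: -28 dB is 15 dB over -43 dB; at 15:1 that becomes 1 dB over, giving -42 dB.
Stage 2: -42 dB ≤ -13 dB, so stage 2 doesn't engage; make-up brings it to -40 dB.
Stage 3: below threshold (-40 ≤ -21); passes unchanged; make-up brings it to -38 dB.

-38 dB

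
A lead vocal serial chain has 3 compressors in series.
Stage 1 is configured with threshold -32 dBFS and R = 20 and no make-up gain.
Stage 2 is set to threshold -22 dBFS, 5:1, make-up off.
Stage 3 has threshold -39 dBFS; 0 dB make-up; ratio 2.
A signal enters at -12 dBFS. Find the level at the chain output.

Stage 1: -12 dBFS is 20 dB over -32 dBFS; at 20:1 that becomes 1 dB over, giving -31 dBFS.
Stage 2: below threshold (-31 ≤ -22); passes unchanged; output -31 dBFS.
Stage 3: -31 dBFS is 8 dB over -39 dBFS; at 2:1 that becomes 4 dB over, giving -35 dBFS.

-35 dBFS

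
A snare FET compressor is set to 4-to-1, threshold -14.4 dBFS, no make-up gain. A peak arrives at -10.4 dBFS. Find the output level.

-13.4 dBFS

-10.4 dBFS sits 4 dB over threshold.
At 4:1 the overshoot is divided by 4, leaving 1 dB above threshold.
Output = -14.4 + 1 = -13.4 dBFS.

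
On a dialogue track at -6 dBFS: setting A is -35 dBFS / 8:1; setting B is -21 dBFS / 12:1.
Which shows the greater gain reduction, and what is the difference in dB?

A, by 11.625 dB

A: overshoot 29 dB → output overshoot 3.625 dB → GR 25.375 dB.
B: overshoot 15 dB → output overshoot 1.25 dB → GR 13.75 dB.
A reduces 11.625 dB more.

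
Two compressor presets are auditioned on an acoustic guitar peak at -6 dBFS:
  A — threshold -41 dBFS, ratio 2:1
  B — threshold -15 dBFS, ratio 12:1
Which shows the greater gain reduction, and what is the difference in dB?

A: overshoot 35 dB → output overshoot 17.5 dB → GR 17.5 dB.
B: overshoot 9 dB → output overshoot 0.75 dB → GR 8.25 dB.
A reduces 9.25 dB more.

A, by 9.25 dB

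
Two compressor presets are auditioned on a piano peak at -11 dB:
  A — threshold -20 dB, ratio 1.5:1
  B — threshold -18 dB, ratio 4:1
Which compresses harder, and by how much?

B, by 2.25 dB

A: GR = 9 − 9/1.5 = 3 dB.
B: GR = 7 − 7/4 = 5.25 dB.
Difference: 2.25 dB in favour of B.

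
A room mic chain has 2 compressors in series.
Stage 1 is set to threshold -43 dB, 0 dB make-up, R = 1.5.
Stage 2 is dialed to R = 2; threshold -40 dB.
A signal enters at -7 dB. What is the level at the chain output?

-29.5 dB

Stage 1: -7 dB is 36 dB over -43 dB; at 1.5:1 that becomes 24 dB over, giving -19 dB.
Stage 2: 21 dB above -40 dB, reduced 2:1 to 10.5 dB above → -29.5 dB.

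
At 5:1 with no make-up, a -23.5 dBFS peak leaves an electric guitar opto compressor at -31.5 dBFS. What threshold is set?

-33.5 dBFS

Gain reduction = -23.5 − (-31.5) = 8 dB; output overshoot = GR / (R − 1) = 8 / 4 = 2 dB.
Threshold = output − output overshoot = -31.5 − 2 = -33.5 dBFS.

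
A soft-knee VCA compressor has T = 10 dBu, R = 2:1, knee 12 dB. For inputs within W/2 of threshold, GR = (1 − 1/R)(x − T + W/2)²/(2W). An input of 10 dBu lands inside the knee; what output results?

x − T + W/2 = 10 − 10 + 6 = 6.
GR = (1 − 1/2) × 6² / 24 = 0.5 × 36 / 24 = 0.75 dB.
Output = 10 − 0.75 = 9.25 dBu.

9.25 dBu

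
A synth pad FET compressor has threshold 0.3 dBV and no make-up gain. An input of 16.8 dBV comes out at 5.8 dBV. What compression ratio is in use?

Input overshoot = 16.8 − 0.3 = 16.5 dB; output overshoot = 5.8 − 0.3 = 5.5 dB.
Ratio = 16.5 / 5.5 = 3.

3:1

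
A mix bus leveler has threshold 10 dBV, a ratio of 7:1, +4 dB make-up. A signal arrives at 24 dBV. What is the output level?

16 dBV

24 dBV sits 14 dB over threshold.
The 14 dB excess becomes 2 dB after 7:1 reduction.
So the level is 10 + 2 = 12 dBV; make-up adds 4 dB, giving 16 dBV.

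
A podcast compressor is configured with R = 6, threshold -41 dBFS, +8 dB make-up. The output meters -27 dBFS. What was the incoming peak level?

-5 dBFS

Remove make-up: -27 − 8 = -35 dBFS.
That's 6 dB above the -41 dBFS threshold.
Input overshoot = R × output overshoot = 36 dB → input = -41 + 36 = -5 dBFS.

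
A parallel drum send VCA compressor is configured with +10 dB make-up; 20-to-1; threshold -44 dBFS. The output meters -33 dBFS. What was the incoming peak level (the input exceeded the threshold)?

-24 dBFS

Before make-up, the level was -33 − 10 = -43 dBFS.
The compressed level sits -43 − (-44) = 1 dB over threshold.
Input overshoot = R × output overshoot = 20 dB → input = -44 + 20 = -24 dBFS.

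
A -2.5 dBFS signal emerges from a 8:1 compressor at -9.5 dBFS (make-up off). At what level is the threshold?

Gain reduction = -2.5 − (-9.5) = 7 dB; output overshoot = GR / (R − 1) = 7 / 7 = 1 dB.
Threshold = output − output overshoot = -9.5 − 1 = -10.5 dBFS.

-10.5 dBFS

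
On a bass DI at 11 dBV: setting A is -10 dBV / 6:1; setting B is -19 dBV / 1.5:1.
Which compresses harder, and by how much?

A, by 7.5 dB

A: GR = 21 − 21/6 = 17.5 dB.
B: GR = 30 − 30/1.5 = 10 dB.
A reduces 7.5 dB more.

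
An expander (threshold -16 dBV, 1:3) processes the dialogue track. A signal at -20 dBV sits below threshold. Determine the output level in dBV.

Below threshold, a 1:3 expander applies gain = (3−1)×(T − x) of attenuation.
(3−1) × 4 = 8 dB, so output = -20 − 8 = -28 dBV.

-28 dBV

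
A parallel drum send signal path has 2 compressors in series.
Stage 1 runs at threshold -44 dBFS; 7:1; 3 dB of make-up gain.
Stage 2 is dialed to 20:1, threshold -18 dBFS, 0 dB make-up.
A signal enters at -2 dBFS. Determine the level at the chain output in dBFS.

-35 dBFS

Stage 1: -2 dBFS is 42 dB over -44 dBFS; at 7:1 that becomes 6 dB over, giving -38 dBFS; +3 dB make-up → -35 dBFS.
Stage 2: -35 dBFS is at or below the -18 dBFS threshold — no compression; output -35 dBFS.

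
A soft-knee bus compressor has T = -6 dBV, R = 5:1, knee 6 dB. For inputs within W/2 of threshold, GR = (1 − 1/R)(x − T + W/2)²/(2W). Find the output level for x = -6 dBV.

x − T + W/2 = -6 − (-6) + 3 = 3.
GR = (1 − 1/5) × 3² / 12 = 0.8 × 9 / 12 = 0.6 dB.
Output = -6 − 0.6 = -6.6 dBV.

-6.6 dBV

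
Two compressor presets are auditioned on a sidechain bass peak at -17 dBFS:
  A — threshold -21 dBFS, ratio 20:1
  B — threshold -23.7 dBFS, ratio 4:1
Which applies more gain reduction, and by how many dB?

A: GR = 4 − 4/20 = 3.8 dB.
B: GR = 6.7 − 6.7/4 = 5.025 dB.
B applies 1.225 dB more gain reduction.

B, by 1.225 dB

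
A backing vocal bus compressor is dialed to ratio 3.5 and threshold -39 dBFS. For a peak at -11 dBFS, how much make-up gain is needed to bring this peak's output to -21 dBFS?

10 dB

Without make-up, output = threshold + overshoot/3.5 = -39 + 8 = -31 dBFS.
Gap to target: 10 dB.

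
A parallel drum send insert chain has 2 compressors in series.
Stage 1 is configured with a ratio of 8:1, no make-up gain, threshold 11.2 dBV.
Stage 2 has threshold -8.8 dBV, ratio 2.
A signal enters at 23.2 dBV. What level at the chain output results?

1.95 dBV

Stage 1: 23.2 dBV is 12 dB over 11.2 dBV; at 8:1 that becomes 1.5 dB over, giving 12.7 dBV.
Stage 2: 12.7 dBV is 21.5 dB over -8.8 dBV; at 2:1 that becomes 10.75 dB over, giving 1.95 dBV.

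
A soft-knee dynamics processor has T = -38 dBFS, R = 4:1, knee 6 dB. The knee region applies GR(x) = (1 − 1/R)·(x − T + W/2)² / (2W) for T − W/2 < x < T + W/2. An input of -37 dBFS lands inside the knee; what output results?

-38 dBFS

x − T + W/2 = -37 − (-38) + 3 = 4.
GR = (1 − 1/4) × 4² / 12 = 0.75 × 16 / 12 = 1 dB.
Output = -37 − 1 = -38 dBFS.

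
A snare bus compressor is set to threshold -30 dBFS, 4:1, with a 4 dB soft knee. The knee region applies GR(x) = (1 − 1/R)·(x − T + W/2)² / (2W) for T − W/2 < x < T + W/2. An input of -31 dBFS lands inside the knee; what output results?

x − T + W/2 = -31 − (-30) + 2 = 1.
GR = (1 − 1/4) × 1² / 8 = 0.75 × 1 / 8 = 0.09375 dB.
Output = -31 − 0.09375 = -31.09375 dBFS.

-31.09375 dBFS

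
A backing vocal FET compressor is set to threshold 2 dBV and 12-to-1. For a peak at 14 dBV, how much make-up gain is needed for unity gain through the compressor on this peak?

11 dB

Without make-up, output = threshold + overshoot/12 = 2 + 1 = 3 dBV.
Gap to target: 11 dB.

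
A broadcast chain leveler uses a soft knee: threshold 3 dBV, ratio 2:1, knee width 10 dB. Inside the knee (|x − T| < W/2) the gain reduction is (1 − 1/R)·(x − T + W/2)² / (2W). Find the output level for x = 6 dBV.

x − T + W/2 = 6 − 3 + 5 = 8.
GR = (1 − 1/2) × 8² / 20 = 0.5 × 64 / 20 = 1.6 dB.
Output = 6 − 1.6 = 4.4 dBV.

4.4 dBV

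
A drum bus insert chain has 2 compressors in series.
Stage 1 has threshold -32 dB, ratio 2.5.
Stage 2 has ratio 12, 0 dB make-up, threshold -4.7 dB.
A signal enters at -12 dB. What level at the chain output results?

Stage 1: -12 dB is 20 dB over -32 dB; at 2.5:1 that becomes 8 dB over, giving -24 dB.
Stage 2: -24 dB ≤ -4.7 dB, so stage 2 doesn't engage; output -24 dB.

-24 dB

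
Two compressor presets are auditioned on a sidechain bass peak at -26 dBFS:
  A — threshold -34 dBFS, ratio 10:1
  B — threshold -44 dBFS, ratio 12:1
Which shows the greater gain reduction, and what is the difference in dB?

A: overshoot 8 dB → output overshoot 0.8 dB → GR 7.2 dB.
B: overshoot 18 dB → output overshoot 1.5 dB → GR 16.5 dB.
B reduces 9.3 dB more.

B, by 9.3 dB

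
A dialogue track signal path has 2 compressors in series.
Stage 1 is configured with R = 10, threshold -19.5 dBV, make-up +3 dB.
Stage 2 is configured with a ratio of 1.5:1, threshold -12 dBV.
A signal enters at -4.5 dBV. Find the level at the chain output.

-15 dBV

Stage 1: 15 dB above -19.5 dBV, reduced 10:1 to 1.5 dB above → -18 dBV; +3 dB make-up → -15 dBV.
Stage 2: -15 dBV ≤ -12 dBV, so stage 2 doesn't engage; output -15 dBV.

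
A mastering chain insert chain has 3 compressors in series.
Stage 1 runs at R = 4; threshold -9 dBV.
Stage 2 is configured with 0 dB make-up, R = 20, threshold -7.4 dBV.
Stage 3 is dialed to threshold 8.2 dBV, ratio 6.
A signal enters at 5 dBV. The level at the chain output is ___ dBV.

-7.305 dBV

Stage 1: overshoot 14 dB → 14/4 = 3.5 dB → -5.5 dBV.
Stage 2: -5.5 dBV is 1.9 dB over -7.4 dBV; at 20:1 that becomes 0.095 dB over, giving -7.305 dBV.
Stage 3: below threshold (-7.305 ≤ 8.2); passes unchanged; output -7.305 dBV.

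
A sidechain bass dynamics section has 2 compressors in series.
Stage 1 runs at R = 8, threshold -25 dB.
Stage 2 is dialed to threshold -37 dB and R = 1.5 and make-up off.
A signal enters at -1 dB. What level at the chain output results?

Stage 1: overshoot 24 dB → 24/8 = 3 dB → -22 dB.
Stage 2: overshoot 15 dB → 15/1.5 = 10 dB → -27 dB.

-27 dB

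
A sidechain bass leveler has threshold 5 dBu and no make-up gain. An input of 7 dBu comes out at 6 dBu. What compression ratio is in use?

2:1

Input overshoot = 7 − 5 = 2 dB; output overshoot = 6 − 5 = 1 dB.
Ratio = 2 / 1 = 2.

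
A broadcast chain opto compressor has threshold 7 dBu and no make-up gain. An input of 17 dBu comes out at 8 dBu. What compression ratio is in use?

10:1

Input overshoot = 17 − 7 = 10 dB; output overshoot = 8 − 7 = 1 dB.
Ratio = 10 / 1 = 10.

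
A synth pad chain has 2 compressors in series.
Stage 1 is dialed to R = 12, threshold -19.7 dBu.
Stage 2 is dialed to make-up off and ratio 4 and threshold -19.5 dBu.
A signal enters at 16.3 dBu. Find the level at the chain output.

Stage 1: overshoot 36 dB → 36/12 = 3 dB → -16.7 dBu.
Stage 2: 2.8 dB above -19.5 dBu, reduced 4:1 to 0.7 dB above → -18.8 dBu.

-18.8 dBu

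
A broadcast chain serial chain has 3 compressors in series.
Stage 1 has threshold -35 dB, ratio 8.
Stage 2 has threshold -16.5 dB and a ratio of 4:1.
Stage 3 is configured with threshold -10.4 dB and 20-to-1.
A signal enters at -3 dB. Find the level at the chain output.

Stage 1: overshoot 32 dB → 32/8 = 4 dB → -31 dB.
Stage 2: -31 dB is at or below the -16.5 dB threshold — no compression; output -31 dB.
Stage 3: -31 dB ≤ -10.4 dB, so stage 3 doesn't engage; output -31 dB.

-31 dB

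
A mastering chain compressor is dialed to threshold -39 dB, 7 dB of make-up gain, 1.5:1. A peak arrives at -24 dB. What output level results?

-22 dB

-24 dB sits 15 dB over threshold.
1.5:1 compression reduces that to 15/1.5 = 10 dB over.
Output = -39 + 10 = -29 dB; make-up adds 7 dB, giving -22 dB.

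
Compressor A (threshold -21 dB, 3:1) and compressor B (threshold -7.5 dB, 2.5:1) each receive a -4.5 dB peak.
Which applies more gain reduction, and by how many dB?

A, by 9.2 dB

A: GR = 16.5 − 16.5/3 = 11 dB.
B: GR = 3 − 3/2.5 = 1.8 dB.
A applies 9.2 dB more gain reduction.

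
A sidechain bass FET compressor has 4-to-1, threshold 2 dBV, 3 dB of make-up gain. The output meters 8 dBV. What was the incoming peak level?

Remove make-up: 8 − 3 = 5 dBV.
That's 3 dB above the 2 dBV threshold.
Before 4:1 compression the overshoot was 3 × 4 = 12 dB, so input = 2 + 12 = 14 dBV.

14 dBV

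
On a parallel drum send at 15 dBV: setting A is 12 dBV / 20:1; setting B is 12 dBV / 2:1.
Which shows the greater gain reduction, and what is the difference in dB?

A, by 1.35 dB

A: GR = 3 − 3/20 = 2.85 dB.
B: GR = 3 − 3/2 = 1.5 dB.
A reduces 1.35 dB more.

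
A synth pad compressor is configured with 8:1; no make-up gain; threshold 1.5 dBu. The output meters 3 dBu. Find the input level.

Post-compression overshoot = 3 − 1.5 = 1.5 dB.
Input overshoot = R × output overshoot = 12 dB → input = 1.5 + 12 = 13.5 dBu.

13.5 dBu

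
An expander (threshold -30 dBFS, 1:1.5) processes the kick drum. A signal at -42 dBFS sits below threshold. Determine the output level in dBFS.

-48 dBFS

Below threshold, a 1:1.5 expander applies gain = (1.5−1)×(T − x) of attenuation.
(1.5−1) × 12 = 6 dB, so output = -42 − 6 = -48 dBFS.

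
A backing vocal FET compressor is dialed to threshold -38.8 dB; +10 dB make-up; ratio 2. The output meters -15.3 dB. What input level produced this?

Stripping the +10 dB make-up gives -25.3 dB at the gain stage.
The compressed level sits -25.3 − (-38.8) = 13.5 dB over threshold.
Before 2:1 compression the overshoot was 13.5 × 2 = 27 dB, so input = -38.8 + 27 = -11.8 dB.

-11.8 dB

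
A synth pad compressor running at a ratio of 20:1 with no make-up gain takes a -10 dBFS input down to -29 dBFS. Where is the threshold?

Input is 20 dB above T (since output overshoot × R = input overshoot: (-29 − T)·20 = -10 − T gives T = -30 dBFS).
Check: -30 + (-10 − (-30))/20 = -30 + 1 = -29 dBFS. ✓

-30 dBFS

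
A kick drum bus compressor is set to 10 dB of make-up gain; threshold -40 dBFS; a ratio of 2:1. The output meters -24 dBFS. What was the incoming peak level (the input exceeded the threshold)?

Before make-up, the level was -24 − 10 = -34 dBFS.
The compressed level sits -34 − (-40) = 6 dB over threshold.
Input overshoot = R × output overshoot = 12 dB → input = -40 + 12 = -28 dBFS.

-28 dBFS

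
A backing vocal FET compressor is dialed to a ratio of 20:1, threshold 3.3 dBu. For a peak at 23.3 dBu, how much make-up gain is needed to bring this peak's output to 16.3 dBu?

12 dB

Without make-up, output = threshold + overshoot/20 = 3.3 + 1 = 4.3 dBu.
Gap to target: 12 dB.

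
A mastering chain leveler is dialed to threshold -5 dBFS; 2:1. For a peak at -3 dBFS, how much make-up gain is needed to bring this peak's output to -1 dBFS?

Overshoot 2 dB → 2/2 = 1 dB after compression, so the compressed level is -5 + 1 = -4 dBFS.
Make-up = target − compressed = -1 − (-4) = 3 dB.

3 dB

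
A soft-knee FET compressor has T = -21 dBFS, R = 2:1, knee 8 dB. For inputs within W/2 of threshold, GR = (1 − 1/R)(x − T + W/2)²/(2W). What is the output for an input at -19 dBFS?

-20.125 dBFS

x − T + W/2 = -19 − (-21) + 4 = 6.
GR = (1 − 1/2) × 6² / 16 = 0.5 × 36 / 16 = 1.125 dB.
Output = -19 − 1.125 = -20.125 dBFS.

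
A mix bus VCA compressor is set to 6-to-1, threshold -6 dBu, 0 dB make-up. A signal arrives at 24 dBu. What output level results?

The input is 30 dB above the -6 dBu threshold.
The 30 dB excess becomes 5 dB after 6:1 reduction.
That puts the output at -1 dBu.

-1 dBu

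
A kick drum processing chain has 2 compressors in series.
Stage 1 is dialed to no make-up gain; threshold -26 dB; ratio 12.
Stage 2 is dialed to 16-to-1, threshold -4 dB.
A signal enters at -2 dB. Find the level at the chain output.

-24 dB

Stage 1: -2 dB is 24 dB over -26 dB; at 12:1 that becomes 2 dB over, giving -24 dB.
Stage 2: -24 dB is at or below the -4 dB threshold — no compression; output -24 dB.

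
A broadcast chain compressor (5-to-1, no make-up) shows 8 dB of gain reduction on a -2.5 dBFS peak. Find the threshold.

-12.5 dBFS

Let T be the threshold. Output overshoot = (input overshoot)/R, so -10.5 − T = (-2.5 − T)/5.
5·(-10.5 − T) = -2.5 − T → 4·T = -52.5 − (-2.5) = -50.
T = -50/4 = -12.5 dBFS.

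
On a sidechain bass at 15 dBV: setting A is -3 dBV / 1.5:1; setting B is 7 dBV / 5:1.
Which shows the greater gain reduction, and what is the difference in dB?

A: GR = 18 − 18/1.5 = 6 dB.
B: GR = 8 − 8/5 = 6.4 dB.
B applies 0.4 dB more gain reduction.

B, by 0.4 dB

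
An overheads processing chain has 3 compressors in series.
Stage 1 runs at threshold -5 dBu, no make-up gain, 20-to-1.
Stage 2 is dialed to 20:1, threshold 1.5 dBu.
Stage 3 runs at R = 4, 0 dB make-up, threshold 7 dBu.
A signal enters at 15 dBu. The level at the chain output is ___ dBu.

-4 dBu

Stage 1: overshoot 20 dB → 20/20 = 1 dB → -4 dBu.
Stage 2: -4 dBu is at or below the 1.5 dBu threshold — no compression; output -4 dBu.
Stage 3: below threshold (-4 ≤ 7); passes unchanged; output -4 dBu.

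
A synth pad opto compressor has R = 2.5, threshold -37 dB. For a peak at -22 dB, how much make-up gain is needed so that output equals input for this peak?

Without make-up, output = threshold + overshoot/2.5 = -37 + 6 = -31 dB.
Gap to target: 9 dB.

9 dB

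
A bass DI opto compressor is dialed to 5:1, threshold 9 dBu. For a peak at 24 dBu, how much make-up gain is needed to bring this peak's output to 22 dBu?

10 dB

The peak compresses to 9 + 15/5 = 12 dBu.
To reach 22 dBu requires 22 − 12 = 10 dB of make-up.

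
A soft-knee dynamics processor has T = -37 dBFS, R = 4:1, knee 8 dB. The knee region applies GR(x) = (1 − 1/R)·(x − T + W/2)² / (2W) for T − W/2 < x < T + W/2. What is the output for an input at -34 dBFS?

x − T + W/2 = -34 − (-37) + 4 = 7.
GR = (1 − 1/4) × 7² / 16 = 0.75 × 49 / 16 = 2.296875 dB.
Output = -34 − 2.296875 = -36.296875 dBFS.

-36.296875 dBFS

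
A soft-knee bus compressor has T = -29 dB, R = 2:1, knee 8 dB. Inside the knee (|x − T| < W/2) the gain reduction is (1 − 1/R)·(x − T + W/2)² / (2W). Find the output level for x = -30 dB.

-30.28125 dB

x − T + W/2 = -30 − (-29) + 4 = 3.
GR = (1 − 1/2) × 3² / 16 = 0.5 × 9 / 16 = 0.28125 dB.
Output = -30 − 0.28125 = -30.28125 dB.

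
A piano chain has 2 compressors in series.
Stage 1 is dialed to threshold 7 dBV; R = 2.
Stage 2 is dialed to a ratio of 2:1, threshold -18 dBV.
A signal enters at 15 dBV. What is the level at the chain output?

-3.5 dBV

Stage 1: 8 dB above 7 dBV, reduced 2:1 to 4 dB above → 11 dBV.
Stage 2: overshoot 29 dB → 29/2 = 14.5 dB → -3.5 dBV.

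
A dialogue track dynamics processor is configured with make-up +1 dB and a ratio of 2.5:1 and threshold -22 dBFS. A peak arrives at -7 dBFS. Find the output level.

-15 dBFS

Overshoot: -7 − (-22) = 15 dB.
The 15 dB excess becomes 6 dB after 2.5:1 reduction.
That puts the output at -16 dBFS; make-up adds 1 dB, giving -15 dBFS.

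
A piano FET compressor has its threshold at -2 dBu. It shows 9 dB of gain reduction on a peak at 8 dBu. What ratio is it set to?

10:1

Input overshoot = 8 − (-2) = 10 dB.
Output overshoot = 10 − 9 = 1 dB.
Ratio = input overshoot / output overshoot = 10 / 1 = 10.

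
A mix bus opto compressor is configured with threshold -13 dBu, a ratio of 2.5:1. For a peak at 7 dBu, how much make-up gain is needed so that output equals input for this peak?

12 dB

The peak compresses to -13 + 20/2.5 = -5 dBu.
To reach 7 dBu requires 7 − (-5) = 12 dB of make-up.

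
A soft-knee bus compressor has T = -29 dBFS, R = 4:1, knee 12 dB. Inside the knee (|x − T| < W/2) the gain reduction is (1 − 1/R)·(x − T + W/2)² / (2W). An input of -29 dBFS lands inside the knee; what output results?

x − T + W/2 = -29 − (-29) + 6 = 6.
GR = (1 − 1/4) × 6² / 24 = 0.75 × 36 / 24 = 1.125 dB.
Output = -29 − 1.125 = -30.125 dBFS.

-30.125 dBFS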